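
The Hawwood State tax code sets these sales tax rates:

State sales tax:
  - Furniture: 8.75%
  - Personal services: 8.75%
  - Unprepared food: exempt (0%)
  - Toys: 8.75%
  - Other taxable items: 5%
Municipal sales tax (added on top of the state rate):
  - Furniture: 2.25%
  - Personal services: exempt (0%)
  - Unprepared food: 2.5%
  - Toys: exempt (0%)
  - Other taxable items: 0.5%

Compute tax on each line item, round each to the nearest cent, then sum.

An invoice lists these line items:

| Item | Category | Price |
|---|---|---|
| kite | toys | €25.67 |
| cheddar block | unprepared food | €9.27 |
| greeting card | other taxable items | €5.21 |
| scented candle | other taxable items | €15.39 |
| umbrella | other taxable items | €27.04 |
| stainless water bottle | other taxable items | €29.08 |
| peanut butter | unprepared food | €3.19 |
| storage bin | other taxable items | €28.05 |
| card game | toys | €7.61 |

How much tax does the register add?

Kite €25.67: toys → 8.75% + 0% municipal = 8.75% → €2.25
Cheddar block €9.27: unprepared food → 0% + 2.5% municipal = 2.5% → €0.23
Greeting card €5.21: other taxable items → 5% + 0.5% municipal = 5.5% → €0.29
Scented candle €15.39: other taxable items → 5% + 0.5% municipal = 5.5% → €0.85
Umbrella €27.04: other taxable items → 5% + 0.5% municipal = 5.5% → €1.49
Stainless water bottle €29.08: other taxable items → 5% + 0.5% municipal = 5.5% → €1.60
Peanut butter €3.19: unprepared food → 0% + 2.5% municipal = 2.5% → €0.08
Storage bin €28.05: other taxable items → 5% + 0.5% municipal = 5.5% → €1.54
Card game €7.61: toys → 8.75% + 0% municipal = 8.75% → €0.67
Total tax = €2.25 + €0.23 + €0.29 + €0.85 + €1.49 + €1.60 + €0.08 + €1.54 + €0.67 = €9.00

€9.00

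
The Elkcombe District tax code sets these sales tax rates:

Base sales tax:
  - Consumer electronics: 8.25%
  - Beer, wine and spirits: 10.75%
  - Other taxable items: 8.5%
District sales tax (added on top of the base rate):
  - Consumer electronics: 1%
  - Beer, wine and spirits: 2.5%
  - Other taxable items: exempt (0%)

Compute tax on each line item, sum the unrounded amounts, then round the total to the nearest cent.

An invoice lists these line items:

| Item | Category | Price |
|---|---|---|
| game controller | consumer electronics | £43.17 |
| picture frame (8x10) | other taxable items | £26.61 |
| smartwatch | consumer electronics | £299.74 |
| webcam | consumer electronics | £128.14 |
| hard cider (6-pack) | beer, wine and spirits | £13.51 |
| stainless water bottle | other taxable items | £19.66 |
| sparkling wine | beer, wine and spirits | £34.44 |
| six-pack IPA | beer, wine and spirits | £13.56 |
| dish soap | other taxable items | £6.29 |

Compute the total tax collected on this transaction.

Game controller £43.17: consumer electronics → 8.25% + 1% district = 9.25% → £3.993225
Picture frame (8x10) £26.61: other taxable items → 8.5% + 0% district = 8.5% → £2.26185
Smartwatch £299.74: consumer electronics → 8.25% + 1% district = 9.25% → £27.72595
Webcam £128.14: consumer electronics → 8.25% + 1% district = 9.25% → £11.85295
Hard cider (6-pack) £13.51: beer, wine and spirits → 10.75% + 2.5% district = 13.25% → £1.790075
Stainless water bottle £19.66: other taxable items → 8.5% + 0% district = 8.5% → £1.6711
Sparkling wine £34.44: beer, wine and spirits → 10.75% + 2.5% district = 13.25% → £4.5633
Six-pack IPA £13.56: beer, wine and spirits → 10.75% + 2.5% district = 13.25% → £1.7967
Dish soap £6.29: other taxable items → 8.5% + 0% district = 8.5% → £0.53465
Unrounded tax sum = £56.1898 → £56.19

£56.19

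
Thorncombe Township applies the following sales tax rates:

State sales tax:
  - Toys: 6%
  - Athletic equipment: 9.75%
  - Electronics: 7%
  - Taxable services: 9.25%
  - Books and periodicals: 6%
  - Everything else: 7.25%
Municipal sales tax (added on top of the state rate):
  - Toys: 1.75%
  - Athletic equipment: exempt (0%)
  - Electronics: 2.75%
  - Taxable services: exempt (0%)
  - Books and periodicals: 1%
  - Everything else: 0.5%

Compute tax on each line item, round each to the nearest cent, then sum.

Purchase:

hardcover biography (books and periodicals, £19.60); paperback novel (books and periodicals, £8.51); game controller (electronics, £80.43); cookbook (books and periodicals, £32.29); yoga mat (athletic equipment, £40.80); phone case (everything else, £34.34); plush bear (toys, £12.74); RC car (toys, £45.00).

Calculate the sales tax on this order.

£23.19

Hardcover biography £19.60: books and periodicals → 6% + 1% municipal = 7% → £1.37
Paperback novel £8.51: books and periodicals → 6% + 1% municipal = 7% → £0.60
Game controller £80.43: electronics → 7% + 2.75% municipal = 9.75% → £7.84
Cookbook £32.29: books and periodicals → 6% + 1% municipal = 7% → £2.26
Yoga mat £40.80: athletic equipment → 9.75% + 0% municipal = 9.75% → £3.98
Phone case £34.34: everything else → 7.25% + 0.5% municipal = 7.75% → £2.66
Plush bear £12.74: toys → 6% + 1.75% municipal = 7.75% → £0.99
RC car £45.00: toys → 6% + 1.75% municipal = 7.75% → £3.49
Total tax = £1.37 + £0.60 + £7.84 + £2.26 + £3.98 + £2.66 + £0.99 + £3.49 = £23.19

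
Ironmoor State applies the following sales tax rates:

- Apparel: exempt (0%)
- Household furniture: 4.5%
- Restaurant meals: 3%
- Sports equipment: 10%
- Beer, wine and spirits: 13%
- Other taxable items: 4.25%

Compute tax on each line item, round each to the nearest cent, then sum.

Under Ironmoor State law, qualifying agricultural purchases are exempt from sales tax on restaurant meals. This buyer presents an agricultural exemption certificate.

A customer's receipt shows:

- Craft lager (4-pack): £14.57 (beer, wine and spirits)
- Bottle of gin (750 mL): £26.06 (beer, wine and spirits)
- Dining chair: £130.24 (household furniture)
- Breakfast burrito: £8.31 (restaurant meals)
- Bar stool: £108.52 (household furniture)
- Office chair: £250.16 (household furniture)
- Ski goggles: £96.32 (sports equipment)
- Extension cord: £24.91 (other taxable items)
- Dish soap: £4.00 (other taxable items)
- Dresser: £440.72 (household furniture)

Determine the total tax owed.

£57.97

Craft lager (4-pack) £14.57: beer, wine and spirits → 13% → £1.89
Bottle of gin (750 mL) £26.06: beer, wine and spirits → 13% → £3.39
Dining chair £130.24: household furniture → 4.5% → £5.86
Breakfast burrito £8.31: restaurant meals, buyer-exempt → 0% → £0.00
Bar stool £108.52: household furniture → 4.5% → £4.88
Office chair £250.16: household furniture → 4.5% → £11.26
Ski goggles £96.32: sports equipment → 10% → £9.63
Extension cord £24.91: other taxable items → 4.25% → £1.06
Dish soap £4.00: other taxable items → 4.25% → £0.17
Dresser £440.72: household furniture → 4.5% → £19.83
Total tax = £1.89 + £3.39 + £5.86 + £4.88 + £11.26 + £9.63 + £1.06 + £0.17 + £19.83 = £57.97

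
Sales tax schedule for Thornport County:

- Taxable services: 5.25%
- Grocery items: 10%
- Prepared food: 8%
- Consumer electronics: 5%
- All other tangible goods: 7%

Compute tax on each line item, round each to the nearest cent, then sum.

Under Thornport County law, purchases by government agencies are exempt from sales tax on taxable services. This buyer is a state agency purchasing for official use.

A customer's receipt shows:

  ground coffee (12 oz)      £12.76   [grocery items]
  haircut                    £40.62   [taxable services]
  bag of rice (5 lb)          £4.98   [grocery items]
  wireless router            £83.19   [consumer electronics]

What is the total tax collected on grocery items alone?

Ground coffee (12 oz) £12.76: grocery items → 10% → £1.28
Bag of rice (5 lb) £4.98: grocery items → 10% → £0.50
Tax on grocery items = £1.28 + £0.50 = £1.78

£1.78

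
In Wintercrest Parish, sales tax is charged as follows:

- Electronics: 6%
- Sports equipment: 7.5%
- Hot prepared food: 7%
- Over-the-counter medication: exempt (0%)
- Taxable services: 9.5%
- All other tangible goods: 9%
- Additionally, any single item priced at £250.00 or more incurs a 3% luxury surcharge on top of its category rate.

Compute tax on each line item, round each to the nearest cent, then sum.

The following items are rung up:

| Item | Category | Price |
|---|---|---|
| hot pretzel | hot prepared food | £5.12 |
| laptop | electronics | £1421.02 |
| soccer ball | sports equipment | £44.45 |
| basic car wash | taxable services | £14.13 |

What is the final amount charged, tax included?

Hot pretzel £5.12: hot prepared food → 7% → £0.36
Laptop £1421.02: electronics → 6% + 3% surcharge = 9% → £127.89
Soccer ball £44.45: sports equipment → 7.5% → £3.33
Basic car wash £14.13: taxable services → 9.5% → £1.34
Subtotal = £1484.72; tax = £132.92; total due = £1617.64

£1617.64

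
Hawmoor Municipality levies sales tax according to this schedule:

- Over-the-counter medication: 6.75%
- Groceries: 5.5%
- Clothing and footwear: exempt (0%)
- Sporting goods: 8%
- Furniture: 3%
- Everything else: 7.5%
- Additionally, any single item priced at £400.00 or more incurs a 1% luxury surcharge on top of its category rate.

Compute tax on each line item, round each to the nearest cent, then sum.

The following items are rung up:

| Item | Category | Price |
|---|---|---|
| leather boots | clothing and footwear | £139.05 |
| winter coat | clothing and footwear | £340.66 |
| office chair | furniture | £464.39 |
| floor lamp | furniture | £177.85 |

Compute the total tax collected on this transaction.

£23.92

Leather boots £139.05: clothing and footwear → 0% → £0.00
Winter coat £340.66: clothing and footwear → 0% → £0.00
Office chair £464.39: furniture → 3% + 1% surcharge = 4% → £18.58
Floor lamp £177.85: furniture → 3% → £5.34
Total tax = £18.58 + £5.34 = £23.92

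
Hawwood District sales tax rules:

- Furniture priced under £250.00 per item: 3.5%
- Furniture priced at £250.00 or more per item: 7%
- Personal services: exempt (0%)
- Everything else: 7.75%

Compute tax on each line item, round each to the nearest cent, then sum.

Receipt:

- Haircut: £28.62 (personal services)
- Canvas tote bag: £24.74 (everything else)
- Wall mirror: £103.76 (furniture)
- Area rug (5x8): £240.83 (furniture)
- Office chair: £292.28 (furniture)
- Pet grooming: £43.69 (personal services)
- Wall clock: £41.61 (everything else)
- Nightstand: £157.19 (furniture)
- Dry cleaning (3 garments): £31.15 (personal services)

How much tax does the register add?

£43.16

Haircut £28.62: personal services → 0% → £0.00
Canvas tote bag £24.74: everything else → 7.75% → £1.92
Wall mirror £103.76: furniture, under £250.00 → 3.5% → £3.63
Area rug (5x8) £240.83: furniture, under £250.00 → 3.5% → £8.43
Office chair £292.28: furniture, £250.00 or more → 7% → £20.46
Pet grooming £43.69: personal services → 0% → £0.00
Wall clock £41.61: everything else → 7.75% → £3.22
Nightstand £157.19: furniture, under £250.00 → 3.5% → £5.50
Dry cleaning (3 garments) £31.15: personal services → 0% → £0.00
Total tax = £1.92 + £3.63 + £8.43 + £20.46 + £3.22 + £5.50 = £43.16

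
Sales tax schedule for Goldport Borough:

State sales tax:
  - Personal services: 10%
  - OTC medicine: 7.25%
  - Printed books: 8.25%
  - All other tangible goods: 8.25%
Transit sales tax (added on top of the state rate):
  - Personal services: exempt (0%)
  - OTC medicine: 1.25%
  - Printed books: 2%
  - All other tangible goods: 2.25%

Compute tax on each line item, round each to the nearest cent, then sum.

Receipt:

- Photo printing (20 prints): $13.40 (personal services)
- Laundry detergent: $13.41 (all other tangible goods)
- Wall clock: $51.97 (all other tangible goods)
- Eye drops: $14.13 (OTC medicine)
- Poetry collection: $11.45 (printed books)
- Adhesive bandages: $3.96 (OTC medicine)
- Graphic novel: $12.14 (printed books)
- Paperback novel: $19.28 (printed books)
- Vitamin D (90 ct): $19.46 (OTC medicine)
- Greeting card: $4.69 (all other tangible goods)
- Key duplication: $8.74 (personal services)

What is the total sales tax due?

$17.15

Photo printing (20 prints) $13.40: personal services → 10% + 0% transit = 10% → $1.34
Laundry detergent $13.41: all other tangible goods → 8.25% + 2.25% transit = 10.5% → $1.41
Wall clock $51.97: all other tangible goods → 8.25% + 2.25% transit = 10.5% → $5.46
Eye drops $14.13: OTC medicine → 7.25% + 1.25% transit = 8.5% → $1.20
Poetry collection $11.45: printed books → 8.25% + 2% transit = 10.25% → $1.17
Adhesive bandages $3.96: OTC medicine → 7.25% + 1.25% transit = 8.5% → $0.34
Graphic novel $12.14: printed books → 8.25% + 2% transit = 10.25% → $1.24
Paperback novel $19.28: printed books → 8.25% + 2% transit = 10.25% → $1.98
Vitamin D (90 ct) $19.46: OTC medicine → 7.25% + 1.25% transit = 8.5% → $1.65
Greeting card $4.69: all other tangible goods → 8.25% + 2.25% transit = 10.5% → $0.49
Key duplication $8.74: personal services → 10% + 0% transit = 10% → $0.87
Total tax = $1.34 + $1.41 + $5.46 + $1.20 + $1.17 + $0.34 + $1.24 + $1.98 + $1.65 + $0.49 + $0.87 = $17.15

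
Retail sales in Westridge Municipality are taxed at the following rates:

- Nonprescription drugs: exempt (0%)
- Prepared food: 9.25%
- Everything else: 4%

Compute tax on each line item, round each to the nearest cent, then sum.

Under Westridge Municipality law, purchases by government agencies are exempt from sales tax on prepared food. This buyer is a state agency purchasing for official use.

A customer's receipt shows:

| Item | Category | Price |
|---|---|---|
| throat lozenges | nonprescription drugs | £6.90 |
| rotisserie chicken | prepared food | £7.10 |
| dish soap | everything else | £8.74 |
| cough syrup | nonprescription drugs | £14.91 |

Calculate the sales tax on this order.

Throat lozenges £6.90: nonprescription drugs → 0% → £0.00
Rotisserie chicken £7.10: prepared food, buyer-exempt → 0% → £0.00
Dish soap £8.74: everything else → 4% → £0.35
Cough syrup £14.91: nonprescription drugs → 0% → £0.00
Total tax = £0.35

£0.35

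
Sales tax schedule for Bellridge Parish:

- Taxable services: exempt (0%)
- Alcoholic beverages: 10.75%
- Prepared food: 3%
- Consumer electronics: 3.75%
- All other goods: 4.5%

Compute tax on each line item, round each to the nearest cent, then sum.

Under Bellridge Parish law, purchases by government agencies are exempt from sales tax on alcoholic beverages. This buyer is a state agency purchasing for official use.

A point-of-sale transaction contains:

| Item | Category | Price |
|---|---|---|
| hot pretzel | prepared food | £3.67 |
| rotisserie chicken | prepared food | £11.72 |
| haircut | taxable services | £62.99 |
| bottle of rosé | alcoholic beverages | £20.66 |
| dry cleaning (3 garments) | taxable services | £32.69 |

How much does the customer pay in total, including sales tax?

Hot pretzel £3.67: prepared food → 3% → £0.11
Rotisserie chicken £11.72: prepared food → 3% → £0.35
Haircut £62.99: taxable services → 0% → £0.00
Bottle of rosé £20.66: alcoholic beverages, buyer-exempt → 0% → £0.00
Dry cleaning (3 garments) £32.69: taxable services → 0% → £0.00
Subtotal = £131.73; tax = £0.46; total due = £132.19

£132.19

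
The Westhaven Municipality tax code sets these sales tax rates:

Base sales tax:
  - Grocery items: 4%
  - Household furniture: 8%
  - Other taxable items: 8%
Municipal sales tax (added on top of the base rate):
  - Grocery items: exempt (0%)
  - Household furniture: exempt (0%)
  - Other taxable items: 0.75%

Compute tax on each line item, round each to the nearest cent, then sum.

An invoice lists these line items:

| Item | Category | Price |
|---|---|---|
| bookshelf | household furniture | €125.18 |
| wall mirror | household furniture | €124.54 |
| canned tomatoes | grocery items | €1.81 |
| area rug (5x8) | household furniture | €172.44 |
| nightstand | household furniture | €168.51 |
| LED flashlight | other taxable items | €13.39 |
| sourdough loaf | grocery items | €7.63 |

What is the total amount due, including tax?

Bookshelf €125.18: household furniture → 8% + 0% municipal = 8% → €10.01
Wall mirror €124.54: household furniture → 8% + 0% municipal = 8% → €9.96
Canned tomatoes €1.81: grocery items → 4% + 0% municipal = 4% → €0.07
Area rug (5x8) €172.44: household furniture → 8% + 0% municipal = 8% → €13.80
Nightstand €168.51: household furniture → 8% + 0% municipal = 8% → €13.48
LED flashlight €13.39: other taxable items → 8% + 0.75% municipal = 8.75% → €1.17
Sourdough loaf €7.63: grocery items → 4% + 0% municipal = 4% → €0.31
Subtotal = €613.50; tax = €48.80; total due = €662.30

€662.30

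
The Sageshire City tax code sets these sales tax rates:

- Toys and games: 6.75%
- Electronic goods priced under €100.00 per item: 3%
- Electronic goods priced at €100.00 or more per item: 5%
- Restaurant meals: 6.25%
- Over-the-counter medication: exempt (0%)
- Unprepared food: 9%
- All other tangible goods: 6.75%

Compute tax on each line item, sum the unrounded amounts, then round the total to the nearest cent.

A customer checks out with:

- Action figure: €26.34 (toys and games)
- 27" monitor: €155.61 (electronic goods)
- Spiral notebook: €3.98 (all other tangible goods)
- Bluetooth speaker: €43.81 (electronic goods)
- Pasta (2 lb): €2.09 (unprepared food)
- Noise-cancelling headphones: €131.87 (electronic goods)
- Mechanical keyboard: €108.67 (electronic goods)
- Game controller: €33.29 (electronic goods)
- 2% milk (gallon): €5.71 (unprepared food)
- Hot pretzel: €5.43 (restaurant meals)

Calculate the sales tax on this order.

€25.21

Action figure €26.34: toys and games → 6.75% → €1.77795
27" monitor €155.61: electronic goods, €100.00 or more → 5% → €7.7805
Spiral notebook €3.98: all other tangible goods → 6.75% → €0.26865
Bluetooth speaker €43.81: electronic goods, under €100.00 → 3% → €1.3143
Pasta (2 lb) €2.09: unprepared food → 9% → €0.1881
Noise-cancelling headphones €131.87: electronic goods, €100.00 or more → 5% → €6.5935
Mechanical keyboard €108.67: electronic goods, €100.00 or more → 5% → €5.4335
Game controller €33.29: electronic goods, under €100.00 → 3% → €0.9987
2% milk (gallon) €5.71: unprepared food → 9% → €0.5139
Hot pretzel €5.43: restaurant meals → 6.25% → €0.339375
Unrounded tax sum = €25.208475 → €25.21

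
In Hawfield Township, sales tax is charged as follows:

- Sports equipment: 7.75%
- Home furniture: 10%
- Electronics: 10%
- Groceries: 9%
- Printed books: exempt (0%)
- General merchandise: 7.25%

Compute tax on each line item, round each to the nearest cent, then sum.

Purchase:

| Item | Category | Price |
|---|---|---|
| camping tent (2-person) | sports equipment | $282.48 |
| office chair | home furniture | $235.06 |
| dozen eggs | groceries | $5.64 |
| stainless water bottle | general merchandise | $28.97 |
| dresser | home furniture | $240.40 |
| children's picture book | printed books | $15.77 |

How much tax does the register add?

Camping tent (2-person) $282.48: sports equipment → 7.75% → $21.89
Office chair $235.06: home furniture → 10% → $23.51
Dozen eggs $5.64: groceries → 9% → $0.51
Stainless water bottle $28.97: general merchandise → 7.25% → $2.10
Dresser $240.40: home furniture → 10% → $24.04
Children's picture book $15.77: printed books → 0% → $0.00
Total tax = $21.89 + $23.51 + $0.51 + $2.10 + $24.04 = $72.05

$72.05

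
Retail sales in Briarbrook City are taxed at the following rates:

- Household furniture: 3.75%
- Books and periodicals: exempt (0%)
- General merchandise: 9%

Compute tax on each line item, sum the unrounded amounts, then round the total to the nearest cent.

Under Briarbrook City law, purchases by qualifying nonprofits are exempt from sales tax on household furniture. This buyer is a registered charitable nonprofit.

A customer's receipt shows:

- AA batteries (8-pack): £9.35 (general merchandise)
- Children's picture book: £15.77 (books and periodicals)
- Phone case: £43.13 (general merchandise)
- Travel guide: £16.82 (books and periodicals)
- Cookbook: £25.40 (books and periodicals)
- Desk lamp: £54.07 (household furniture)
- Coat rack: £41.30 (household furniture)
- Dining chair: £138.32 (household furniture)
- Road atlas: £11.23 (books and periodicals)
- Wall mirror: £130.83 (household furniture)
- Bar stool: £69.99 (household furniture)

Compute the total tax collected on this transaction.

£4.72

AA batteries (8-pack) £9.35: general merchandise → 9% → £0.8415
Children's picture book £15.77: books and periodicals → 0% → £0.00
Phone case £43.13: general merchandise → 9% → £3.8817
Travel guide £16.82: books and periodicals → 0% → £0.00
Cookbook £25.40: books and periodicals → 0% → £0.00
Desk lamp £54.07: household furniture, buyer-exempt → 0% → £0.00
Coat rack £41.30: household furniture, buyer-exempt → 0% → £0.00
Dining chair £138.32: household furniture, buyer-exempt → 0% → £0.00
Road atlas £11.23: books and periodicals → 0% → £0.00
Wall mirror £130.83: household furniture, buyer-exempt → 0% → £0.00
Bar stool £69.99: household furniture, buyer-exempt → 0% → £0.00
Unrounded tax sum = £4.7232 → £4.72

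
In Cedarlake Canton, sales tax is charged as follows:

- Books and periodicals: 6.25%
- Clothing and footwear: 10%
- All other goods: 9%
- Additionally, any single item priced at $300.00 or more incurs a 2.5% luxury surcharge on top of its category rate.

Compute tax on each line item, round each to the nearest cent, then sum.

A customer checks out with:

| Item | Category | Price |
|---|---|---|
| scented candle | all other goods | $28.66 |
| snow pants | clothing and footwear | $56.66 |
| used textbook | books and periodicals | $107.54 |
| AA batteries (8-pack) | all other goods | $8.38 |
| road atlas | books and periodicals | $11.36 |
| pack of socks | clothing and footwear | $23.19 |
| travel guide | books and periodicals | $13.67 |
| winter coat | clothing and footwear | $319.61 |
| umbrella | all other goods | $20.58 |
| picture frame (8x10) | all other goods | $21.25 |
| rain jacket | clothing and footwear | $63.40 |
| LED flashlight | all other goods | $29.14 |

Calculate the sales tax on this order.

Scented candle $28.66: all other goods → 9% → $2.58
Snow pants $56.66: clothing and footwear → 10% → $5.67
Used textbook $107.54: books and periodicals → 6.25% → $6.72
AA batteries (8-pack) $8.38: all other goods → 9% → $0.75
Road atlas $11.36: books and periodicals → 6.25% → $0.71
Pack of socks $23.19: clothing and footwear → 10% → $2.32
Travel guide $13.67: books and periodicals → 6.25% → $0.85
Winter coat $319.61: clothing and footwear → 10% + 2.5% surcharge = 12.5% → $39.95
Umbrella $20.58: all other goods → 9% → $1.85
Picture frame (8x10) $21.25: all other goods → 9% → $1.91
Rain jacket $63.40: clothing and footwear → 10% → $6.34
LED flashlight $29.14: all other goods → 9% → $2.62
Total tax = $2.58 + $5.67 + $6.72 + $0.75 + $0.71 + $2.32 + $0.85 + $39.95 + $1.85 + $1.91 + $6.34 + $2.62 = $72.27

$72.27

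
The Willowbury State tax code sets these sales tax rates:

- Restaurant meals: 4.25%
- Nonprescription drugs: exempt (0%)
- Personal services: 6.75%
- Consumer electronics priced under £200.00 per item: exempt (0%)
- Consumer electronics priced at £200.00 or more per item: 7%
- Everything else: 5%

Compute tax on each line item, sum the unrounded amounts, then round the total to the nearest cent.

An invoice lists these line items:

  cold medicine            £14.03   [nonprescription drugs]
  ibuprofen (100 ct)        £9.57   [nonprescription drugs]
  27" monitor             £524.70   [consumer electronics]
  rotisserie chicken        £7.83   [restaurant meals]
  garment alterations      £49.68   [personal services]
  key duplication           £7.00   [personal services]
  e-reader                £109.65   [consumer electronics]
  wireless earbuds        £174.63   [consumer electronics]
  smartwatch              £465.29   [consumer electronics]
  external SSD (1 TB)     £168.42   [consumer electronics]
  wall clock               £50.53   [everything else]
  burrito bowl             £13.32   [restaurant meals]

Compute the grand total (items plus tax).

£1671.20

Cold medicine £14.03: nonprescription drugs → 0% → £0.00
Ibuprofen (100 ct) £9.57: nonprescription drugs → 0% → £0.00
27" monitor £524.70: consumer electronics, £200.00 or more → 7% → £36.729
Rotisserie chicken £7.83: restaurant meals → 4.25% → £0.332775
Garment alterations £49.68: personal services → 6.75% → £3.3534
Key duplication £7.00: personal services → 6.75% → £0.4725
E-reader £109.65: consumer electronics, under £200.00 → 0% → £0.00
Wireless earbuds £174.63: consumer electronics, under £200.00 → 0% → £0.00
Smartwatch £465.29: consumer electronics, £200.00 or more → 7% → £32.5703
External SSD (1 TB) £168.42: consumer electronics, under £200.00 → 0% → £0.00
Wall clock £50.53: everything else → 5% → £2.5265
Burrito bowl £13.32: restaurant meals → 4.25% → £0.5661
Subtotal = £1594.65; unrounded tax = £76.550575 → £76.55; total due = £1671.20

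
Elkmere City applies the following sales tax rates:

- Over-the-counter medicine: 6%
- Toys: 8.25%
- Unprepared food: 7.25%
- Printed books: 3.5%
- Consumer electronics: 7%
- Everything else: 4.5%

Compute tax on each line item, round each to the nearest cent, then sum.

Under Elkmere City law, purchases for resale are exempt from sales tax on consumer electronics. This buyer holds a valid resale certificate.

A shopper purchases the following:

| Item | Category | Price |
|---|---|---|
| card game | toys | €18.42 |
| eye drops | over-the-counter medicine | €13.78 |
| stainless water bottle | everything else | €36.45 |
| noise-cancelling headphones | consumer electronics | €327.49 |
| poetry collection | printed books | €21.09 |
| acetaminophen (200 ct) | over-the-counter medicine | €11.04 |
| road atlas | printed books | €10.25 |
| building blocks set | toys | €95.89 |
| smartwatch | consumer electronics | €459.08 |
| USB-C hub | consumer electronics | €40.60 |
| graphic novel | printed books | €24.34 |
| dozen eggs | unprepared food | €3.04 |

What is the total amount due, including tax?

Card game €18.42: toys → 8.25% → €1.52
Eye drops €13.78: over-the-counter medicine → 6% → €0.83
Stainless water bottle €36.45: everything else → 4.5% → €1.64
Noise-cancelling headphones €327.49: consumer electronics, buyer-exempt → 0% → €0.00
Poetry collection €21.09: printed books → 3.5% → €0.74
Acetaminophen (200 ct) €11.04: over-the-counter medicine → 6% → €0.66
Road atlas €10.25: printed books → 3.5% → €0.36
Building blocks set €95.89: toys → 8.25% → €7.91
Smartwatch €459.08: consumer electronics, buyer-exempt → 0% → €0.00
USB-C hub €40.60: consumer electronics, buyer-exempt → 0% → €0.00
Graphic novel €24.34: printed books → 3.5% → €0.85
Dozen eggs €3.04: unprepared food → 7.25% → €0.22
Subtotal = €1061.47; tax = €14.73; total due = €1076.20

€1076.20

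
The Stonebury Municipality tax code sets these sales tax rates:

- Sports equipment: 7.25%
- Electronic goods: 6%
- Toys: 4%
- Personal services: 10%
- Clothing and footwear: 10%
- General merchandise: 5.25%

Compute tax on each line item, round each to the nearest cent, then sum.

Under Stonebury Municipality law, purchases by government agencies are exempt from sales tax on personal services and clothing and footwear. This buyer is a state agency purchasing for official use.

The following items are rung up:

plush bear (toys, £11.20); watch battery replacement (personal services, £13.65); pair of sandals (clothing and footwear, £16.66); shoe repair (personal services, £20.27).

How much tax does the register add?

Plush bear £11.20: toys → 4% → £0.45
Watch battery replacement £13.65: personal services, buyer-exempt → 0% → £0.00
Pair of sandals £16.66: clothing and footwear, buyer-exempt → 0% → £0.00
Shoe repair £20.27: personal services, buyer-exempt → 0% → £0.00
Total tax = £0.45

£0.45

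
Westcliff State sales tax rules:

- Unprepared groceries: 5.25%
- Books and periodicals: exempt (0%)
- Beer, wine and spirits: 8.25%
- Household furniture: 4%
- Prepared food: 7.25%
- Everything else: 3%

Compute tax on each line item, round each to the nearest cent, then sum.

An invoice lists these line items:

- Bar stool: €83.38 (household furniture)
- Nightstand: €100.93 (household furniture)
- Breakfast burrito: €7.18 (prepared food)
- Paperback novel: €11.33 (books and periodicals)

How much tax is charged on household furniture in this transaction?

€7.38

Bar stool €83.38: household furniture → 4% → €3.34
Nightstand €100.93: household furniture → 4% → €4.04
Tax on household furniture = €3.34 + €4.04 = €7.38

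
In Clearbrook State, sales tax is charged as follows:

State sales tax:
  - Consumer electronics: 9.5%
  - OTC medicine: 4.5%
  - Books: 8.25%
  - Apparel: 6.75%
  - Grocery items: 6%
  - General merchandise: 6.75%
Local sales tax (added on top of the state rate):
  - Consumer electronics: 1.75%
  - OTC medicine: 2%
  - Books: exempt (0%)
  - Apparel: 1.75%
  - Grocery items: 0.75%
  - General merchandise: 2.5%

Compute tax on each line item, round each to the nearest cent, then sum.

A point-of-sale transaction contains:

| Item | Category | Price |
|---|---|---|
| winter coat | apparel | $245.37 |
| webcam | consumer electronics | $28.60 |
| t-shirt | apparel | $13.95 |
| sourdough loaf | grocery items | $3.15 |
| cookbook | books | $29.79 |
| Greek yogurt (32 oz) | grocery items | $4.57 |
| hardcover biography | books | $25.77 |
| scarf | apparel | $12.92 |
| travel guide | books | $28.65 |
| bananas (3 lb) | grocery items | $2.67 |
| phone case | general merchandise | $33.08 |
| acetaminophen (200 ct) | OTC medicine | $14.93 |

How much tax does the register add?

$38.05

Winter coat $245.37: apparel → 6.75% + 1.75% local = 8.5% → $20.86
Webcam $28.60: consumer electronics → 9.5% + 1.75% local = 11.25% → $3.22
T-shirt $13.95: apparel → 6.75% + 1.75% local = 8.5% → $1.19
Sourdough loaf $3.15: grocery items → 6% + 0.75% local = 6.75% → $0.21
Cookbook $29.79: books → 8.25% + 0% local = 8.25% → $2.46
Greek yogurt (32 oz) $4.57: grocery items → 6% + 0.75% local = 6.75% → $0.31
Hardcover biography $25.77: books → 8.25% + 0% local = 8.25% → $2.13
Scarf $12.92: apparel → 6.75% + 1.75% local = 8.5% → $1.10
Travel guide $28.65: books → 8.25% + 0% local = 8.25% → $2.36
Bananas (3 lb) $2.67: grocery items → 6% + 0.75% local = 6.75% → $0.18
Phone case $33.08: general merchandise → 6.75% + 2.5% local = 9.25% → $3.06
Acetaminophen (200 ct) $14.93: OTC medicine → 4.5% + 2% local = 6.5% → $0.97
Total tax = $20.86 + $3.22 + $1.19 + $0.21 + $2.46 + $0.31 + $2.13 + $1.10 + $2.36 + $0.18 + $3.06 + $0.97 = $38.05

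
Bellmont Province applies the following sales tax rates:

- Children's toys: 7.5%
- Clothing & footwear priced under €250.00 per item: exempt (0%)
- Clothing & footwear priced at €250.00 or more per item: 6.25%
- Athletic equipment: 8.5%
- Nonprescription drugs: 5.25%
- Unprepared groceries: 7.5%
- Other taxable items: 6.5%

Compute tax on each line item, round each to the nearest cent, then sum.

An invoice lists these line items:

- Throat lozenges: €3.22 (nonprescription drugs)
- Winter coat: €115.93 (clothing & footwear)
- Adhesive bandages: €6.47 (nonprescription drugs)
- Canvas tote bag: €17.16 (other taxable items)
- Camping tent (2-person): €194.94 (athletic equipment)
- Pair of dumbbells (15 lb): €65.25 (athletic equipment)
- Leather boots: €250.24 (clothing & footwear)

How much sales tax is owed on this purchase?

€39.39

Throat lozenges €3.22: nonprescription drugs → 5.25% → €0.17
Winter coat €115.93: clothing & footwear, under €250.00 → 0% → €0.00
Adhesive bandages €6.47: nonprescription drugs → 5.25% → €0.34
Canvas tote bag €17.16: other taxable items → 6.5% → €1.12
Camping tent (2-person) €194.94: athletic equipment → 8.5% → €16.57
Pair of dumbbells (15 lb) €65.25: athletic equipment → 8.5% → €5.55
Leather boots €250.24: clothing & footwear, €250.00 or more → 6.25% → €15.64
Total tax = €0.17 + €0.34 + €1.12 + €16.57 + €5.55 + €15.64 = €39.39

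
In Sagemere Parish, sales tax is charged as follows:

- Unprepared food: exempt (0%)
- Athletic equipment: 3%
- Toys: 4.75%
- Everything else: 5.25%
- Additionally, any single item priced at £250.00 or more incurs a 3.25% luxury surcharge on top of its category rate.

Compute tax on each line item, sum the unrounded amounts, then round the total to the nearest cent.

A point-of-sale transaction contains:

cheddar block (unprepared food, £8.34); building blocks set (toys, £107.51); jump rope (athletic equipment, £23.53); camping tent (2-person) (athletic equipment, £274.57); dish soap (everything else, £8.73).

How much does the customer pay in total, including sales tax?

£446.11

Cheddar block £8.34: unprepared food → 0% → £0.00
Building blocks set £107.51: toys → 4.75% → £5.106725
Jump rope £23.53: athletic equipment → 3% → £0.7059
Camping tent (2-person) £274.57: athletic equipment → 3% + 3.25% surcharge = 6.25% → £17.160625
Dish soap £8.73: everything else → 5.25% → £0.458325
Subtotal = £422.68; unrounded tax = £23.431575 → £23.43; total due = £446.11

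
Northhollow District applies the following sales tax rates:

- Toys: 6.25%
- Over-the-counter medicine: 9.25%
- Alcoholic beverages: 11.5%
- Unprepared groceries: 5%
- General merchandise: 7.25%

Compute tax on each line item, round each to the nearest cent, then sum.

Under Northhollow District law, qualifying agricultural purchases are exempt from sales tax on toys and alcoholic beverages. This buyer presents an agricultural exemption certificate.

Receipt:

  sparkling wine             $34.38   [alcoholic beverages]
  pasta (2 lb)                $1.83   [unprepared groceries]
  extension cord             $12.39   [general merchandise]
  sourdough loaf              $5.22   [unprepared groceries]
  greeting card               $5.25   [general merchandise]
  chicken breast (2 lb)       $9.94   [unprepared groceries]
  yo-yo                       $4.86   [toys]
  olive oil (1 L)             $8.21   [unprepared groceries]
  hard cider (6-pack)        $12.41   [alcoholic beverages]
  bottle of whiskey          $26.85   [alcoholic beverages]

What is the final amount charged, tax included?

Sparkling wine $34.38: alcoholic beverages, buyer-exempt → 0% → $0.00
Pasta (2 lb) $1.83: unprepared groceries → 5% → $0.09
Extension cord $12.39: general merchandise → 7.25% → $0.90
Sourdough loaf $5.22: unprepared groceries → 5% → $0.26
Greeting card $5.25: general merchandise → 7.25% → $0.38
Chicken breast (2 lb) $9.94: unprepared groceries → 5% → $0.50
Yo-yo $4.86: toys, buyer-exempt → 0% → $0.00
Olive oil (1 L) $8.21: unprepared groceries → 5% → $0.41
Hard cider (6-pack) $12.41: alcoholic beverages, buyer-exempt → 0% → $0.00
Bottle of whiskey $26.85: alcoholic beverages, buyer-exempt → 0% → $0.00
Subtotal = $121.34; tax = $2.54; total due = $123.88

$123.88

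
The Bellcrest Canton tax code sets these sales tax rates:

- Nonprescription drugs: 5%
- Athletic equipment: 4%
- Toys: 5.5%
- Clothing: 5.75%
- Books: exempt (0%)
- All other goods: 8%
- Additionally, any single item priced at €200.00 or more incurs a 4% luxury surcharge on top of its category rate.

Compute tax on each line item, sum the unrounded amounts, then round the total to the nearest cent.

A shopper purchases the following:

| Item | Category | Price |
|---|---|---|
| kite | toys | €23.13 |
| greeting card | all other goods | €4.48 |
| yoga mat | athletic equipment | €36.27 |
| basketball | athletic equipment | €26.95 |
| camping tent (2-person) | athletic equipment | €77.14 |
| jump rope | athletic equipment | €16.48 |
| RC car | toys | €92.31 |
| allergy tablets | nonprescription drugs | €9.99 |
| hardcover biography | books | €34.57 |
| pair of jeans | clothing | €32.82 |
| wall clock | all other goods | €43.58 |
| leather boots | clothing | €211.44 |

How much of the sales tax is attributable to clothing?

Pair of jeans €32.82: clothing → 5.75% → €1.88715
Leather boots €211.44: clothing → 5.75% + 4% surcharge = 9.75% → €20.6154
Tax on clothing: unrounded sum = €22.50255 → €22.50

€22.50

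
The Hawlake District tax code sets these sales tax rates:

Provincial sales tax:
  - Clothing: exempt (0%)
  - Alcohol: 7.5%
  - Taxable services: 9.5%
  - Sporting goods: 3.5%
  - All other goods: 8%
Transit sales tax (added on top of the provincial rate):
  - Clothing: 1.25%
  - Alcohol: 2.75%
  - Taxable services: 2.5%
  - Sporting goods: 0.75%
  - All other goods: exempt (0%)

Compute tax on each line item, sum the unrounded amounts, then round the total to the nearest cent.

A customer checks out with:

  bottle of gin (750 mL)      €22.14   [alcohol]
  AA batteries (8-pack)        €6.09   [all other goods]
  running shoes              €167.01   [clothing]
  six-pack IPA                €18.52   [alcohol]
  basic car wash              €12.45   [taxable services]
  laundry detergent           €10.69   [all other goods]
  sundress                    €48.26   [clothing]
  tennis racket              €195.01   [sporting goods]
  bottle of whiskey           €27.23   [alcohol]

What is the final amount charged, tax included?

Bottle of gin (750 mL) €22.14: alcohol → 7.5% + 2.75% transit = 10.25% → €2.26935
AA batteries (8-pack) €6.09: all other goods → 8% + 0% transit = 8% → €0.4872
Running shoes €167.01: clothing → 0% + 1.25% transit = 1.25% → €2.087625
Six-pack IPA €18.52: alcohol → 7.5% + 2.75% transit = 10.25% → €1.8983
Basic car wash €12.45: taxable services → 9.5% + 2.5% transit = 12% → €1.494
Laundry detergent €10.69: all other goods → 8% + 0% transit = 8% → €0.8552
Sundress €48.26: clothing → 0% + 1.25% transit = 1.25% → €0.60325
Tennis racket €195.01: sporting goods → 3.5% + 0.75% transit = 4.25% → €8.287925
Bottle of whiskey €27.23: alcohol → 7.5% + 2.75% transit = 10.25% → €2.791075
Subtotal = €507.40; unrounded tax = €20.773925 → €20.77; total due = €528.17

€528.17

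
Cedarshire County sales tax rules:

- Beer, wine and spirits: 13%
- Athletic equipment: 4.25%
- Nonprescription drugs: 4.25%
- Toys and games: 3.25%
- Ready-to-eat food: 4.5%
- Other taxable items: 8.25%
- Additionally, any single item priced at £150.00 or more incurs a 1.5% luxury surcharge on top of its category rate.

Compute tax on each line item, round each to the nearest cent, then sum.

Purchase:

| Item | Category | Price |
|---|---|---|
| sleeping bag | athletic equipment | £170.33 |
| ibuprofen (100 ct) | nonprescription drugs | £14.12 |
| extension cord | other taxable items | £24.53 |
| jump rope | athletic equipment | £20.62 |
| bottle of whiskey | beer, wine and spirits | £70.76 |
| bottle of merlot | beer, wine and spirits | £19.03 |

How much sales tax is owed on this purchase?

Sleeping bag £170.33: athletic equipment → 4.25% + 1.5% surcharge = 5.75% → £9.79
Ibuprofen (100 ct) £14.12: nonprescription drugs → 4.25% → £0.60
Extension cord £24.53: other taxable items → 8.25% → £2.02
Jump rope £20.62: athletic equipment → 4.25% → £0.88
Bottle of whiskey £70.76: beer, wine and spirits → 13% → £9.20
Bottle of merlot £19.03: beer, wine and spirits → 13% → £2.47
Total tax = £9.79 + £0.60 + £2.02 + £0.88 + £9.20 + £2.47 = £24.96

£24.96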